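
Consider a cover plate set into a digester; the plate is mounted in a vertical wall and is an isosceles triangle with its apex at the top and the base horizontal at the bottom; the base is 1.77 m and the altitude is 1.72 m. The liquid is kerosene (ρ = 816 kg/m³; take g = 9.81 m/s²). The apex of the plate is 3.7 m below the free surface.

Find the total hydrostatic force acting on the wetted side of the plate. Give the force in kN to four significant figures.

F ≈ 59.06 kN

γ = ρg = 816 × 9.81 / 1000 = 8.00496 kN/m³.
With the apex up, the centroid sits 2h/3 = 2 × 1.72/3 = 1.14667 m below the apex, so the centroid depth is h_c = 3.7 + 1.14667 = 4.84667 m.
A = ½ × 1.77 × 1.72 = 1.5222 m².
Resultant F = γ·h_c·A = 8.00496 × 4.84667 × 1.5222 = 59.0574 kN.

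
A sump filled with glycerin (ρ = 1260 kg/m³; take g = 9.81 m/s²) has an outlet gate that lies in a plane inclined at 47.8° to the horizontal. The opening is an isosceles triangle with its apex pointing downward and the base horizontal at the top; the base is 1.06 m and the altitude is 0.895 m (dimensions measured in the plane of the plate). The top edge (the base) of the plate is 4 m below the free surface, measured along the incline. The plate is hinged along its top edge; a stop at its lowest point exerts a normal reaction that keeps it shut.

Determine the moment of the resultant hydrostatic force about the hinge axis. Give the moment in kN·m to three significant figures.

M ≈ 5.76 kN·m

γ = ρg = 1260 × 9.81 / 1000 = 12.3606 kN/m³.
Let θ = 47.8° be the plate's angle to the horizontal; measure y along the incline from where the plane meets the free surface. Vertical depth h = y·sinθ with sinθ = 0.740805.
With the apex down, the centroid sits h/3 = 0.895/3 = 0.298333 m below the base (the top edge), so y_c = 4 + 0.298333 = 4.29833 m and h_c = 4.29833 × 0.740805 = 3.18422 m.
A = ½ × 1.06 × 0.895 = 0.47435 m².
Resultant F = γ·h_c·A = 12.3606 × 3.18422 × 0.47435 = 18.6699 kN.
I_c = b·h³/36 = 1.06 × 0.895³/36 = 0.0211092 m⁴.
Centre of pressure: y_p = y_c + I_c/(y_c·A) = 4.29833 + 0.0211092/(4.29833 × 0.47435) = 4.29833 + 0.0103532 = 4.30868 m along the plane.
The resultant acts 0.298333 + 0.0103532 = 0.308686 m (along the plate) below the hinge at the top edge, so the moment about the hinge is M = F × 0.308686 = 18.6699 × 0.308686 = 5.76314 kN·m.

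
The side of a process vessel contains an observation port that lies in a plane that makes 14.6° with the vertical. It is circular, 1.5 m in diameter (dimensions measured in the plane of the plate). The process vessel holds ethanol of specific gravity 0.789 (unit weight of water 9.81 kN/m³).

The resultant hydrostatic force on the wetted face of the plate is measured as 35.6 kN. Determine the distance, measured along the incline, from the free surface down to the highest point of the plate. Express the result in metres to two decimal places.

y_top ≈ 1.94 m

γ = 0.789 × 9.81 = 7.74009 kN/m³.
A = π(0.75)² = 1.76715 m².
From F = γ·h_c·A, the centroid depth is h_c = 35.6/(7.74009 × 1.76715) = 2.60274 m.
The plate makes 14.6° with the vertical, i.e. θ = 90° − 14.6° = 75.4° to the horizontal. Measuring y along the incline from the free-surface line, vertical depth h = y·sinθ with sinθ = 0.967709.
Along the incline, y_c = h_c/sinθ = 2.60274/0.967709 = 2.68959 m.
The centroid is at the centre, 0.75 m below the top of the plate, so the highest point sits at y_top = 2.68959 − 0.75 = 1.93959 m along the incline.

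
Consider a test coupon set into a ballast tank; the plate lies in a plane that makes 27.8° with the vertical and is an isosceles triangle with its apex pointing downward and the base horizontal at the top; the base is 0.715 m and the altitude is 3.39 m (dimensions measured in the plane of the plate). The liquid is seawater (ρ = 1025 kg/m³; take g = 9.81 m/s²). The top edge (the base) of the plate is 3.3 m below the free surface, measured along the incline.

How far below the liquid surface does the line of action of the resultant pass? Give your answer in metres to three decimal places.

h_p = 4.046 m

γ = ρg = 1025 × 9.81 / 1000 = 10.05525 kN/m³.
The plate makes 27.8° with the vertical, i.e. θ = 90° − 27.8° = 62.2° to the horizontal. Measuring y along the incline from the free-surface line, vertical depth h = y·sinθ with sinθ = 0.884581.
With the apex down, the centroid sits h/3 = 3.39/3 = 1.13 m below the base (the top edge), so y_c = 3.3 + 1.13 = 4.43 m and h_c = 4.43 × 0.884581 = 3.91869 m.
A = ½ × 0.715 × 3.39 = 1.21192 m².
Resultant F = γ·h_c·A = 10.05525 × 3.91869 × 1.21192 = 47.7538 kN.
I_c = b·h³/36 = 0.715 × 3.39³/36 = 0.773754 m⁴.
Centre of pressure: y_p = y_c + I_c/(y_c·A) = 4.43 + 0.773754/(4.43 × 1.21192) = 4.43 + 0.14412 = 4.57412 m along the plane.
Vertically, h_p = y_p·sinθ = 4.57412 × 0.884581 = 4.04618 m.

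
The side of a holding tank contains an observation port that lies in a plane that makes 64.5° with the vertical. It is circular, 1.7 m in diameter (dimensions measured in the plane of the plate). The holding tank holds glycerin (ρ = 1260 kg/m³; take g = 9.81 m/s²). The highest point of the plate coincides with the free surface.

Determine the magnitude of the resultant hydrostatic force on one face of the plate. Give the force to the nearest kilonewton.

γ = ρg = 1260 × 9.81 / 1000 = 12.3606 kN/m³.
The plate makes 64.5° with the vertical, i.e. θ = 90° − 64.5° = 25.5° to the horizontal. Measuring y along the incline from the free-surface line, vertical depth h = y·sinθ with sinθ = 0.430511.
The centroid is at the centre, 0.85 m below the top of the plate, so y_c = 0.85 m and h_c = 0.85 × 0.430511 = 0.365934 m.
A = π(0.85)² = 2.2698 m².
Resultant F = γ·h_c·A = 12.3606 × 0.365934 × 2.2698 = 10.2667 kN.

F ≈ 10 kN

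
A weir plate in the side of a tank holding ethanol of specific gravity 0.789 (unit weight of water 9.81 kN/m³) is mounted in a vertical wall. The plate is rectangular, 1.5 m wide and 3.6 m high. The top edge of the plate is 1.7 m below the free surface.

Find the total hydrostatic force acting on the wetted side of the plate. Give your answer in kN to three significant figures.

F ≈ 146 kN

γ = 0.789 × 9.81 = 7.74009 kN/m³.
The centroid lies 3.6/2 = 1.8 m below the top edge, so the centroid depth is h_c = 1.7 + 1.8 = 3.5 m.
A = 1.5 × 3.6 = 5.4 m².
Resultant F = γ·h_c·A = 7.74009 × 3.5 × 5.4 = 146.288 kN.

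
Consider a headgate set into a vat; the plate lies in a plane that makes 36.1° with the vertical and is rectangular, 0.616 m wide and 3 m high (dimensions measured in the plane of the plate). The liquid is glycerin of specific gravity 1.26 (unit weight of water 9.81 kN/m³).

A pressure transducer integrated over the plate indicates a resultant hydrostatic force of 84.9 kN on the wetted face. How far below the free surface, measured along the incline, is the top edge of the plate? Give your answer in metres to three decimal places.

y_top ≈ 3.100 m

γ = 1.26 × 9.81 = 12.3606 kN/m³.
A = 0.616 × 3 = 1.848 m².
From F = γ·h_c·A, the centroid depth is h_c = 84.9/(12.3606 × 1.848) = 3.71677 m.
The plate makes 36.1° with the vertical, i.e. θ = 90° − 36.1° = 53.9° to the horizontal. Measuring y along the incline from the free-surface line, vertical depth h = y·sinθ with sinθ = 0.807990.
Along the incline, y_c = h_c/sinθ = 3.71677/0.807990 = 4.60002 m.
The centroid lies 3/2 = 1.5 m below the top edge, so the top edge sits at y_top = 4.60002 − 1.5 = 3.10002 m along the incline.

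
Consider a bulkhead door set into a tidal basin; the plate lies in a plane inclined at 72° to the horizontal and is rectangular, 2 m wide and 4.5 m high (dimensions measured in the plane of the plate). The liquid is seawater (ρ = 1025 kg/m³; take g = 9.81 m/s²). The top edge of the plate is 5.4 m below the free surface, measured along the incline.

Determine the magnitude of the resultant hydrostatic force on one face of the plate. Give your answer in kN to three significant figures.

F ≈ 658 kN

γ = ρg = 1025 × 9.81 / 1000 = 10.05525 kN/m³.
Let θ = 72° be the plate's angle to the horizontal; measure y along the incline from where the plane meets the free surface. Vertical depth h = y·sinθ with sinθ = 0.951057.
The centroid lies 4.5/2 = 2.25 m below the top edge, so y_c = 5.4 + 2.25 = 7.65 m and h_c = 7.65 × 0.951057 = 7.27559 m.
A = 2 × 4.5 = 9 m².
Resultant F = γ·h_c·A = 10.05525 × 7.27559 × 9 = 658.421 kN.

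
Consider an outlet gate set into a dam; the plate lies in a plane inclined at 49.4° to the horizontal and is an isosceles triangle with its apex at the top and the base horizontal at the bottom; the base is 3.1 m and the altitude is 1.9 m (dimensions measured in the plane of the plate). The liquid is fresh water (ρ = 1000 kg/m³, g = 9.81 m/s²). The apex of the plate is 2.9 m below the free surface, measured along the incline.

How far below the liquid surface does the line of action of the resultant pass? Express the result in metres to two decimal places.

γ = ρg = 1000 × 9.81 = 9810 N/m³ = 9.81 kN/m³.
Let θ = 49.4° be the plate's angle to the horizontal; measure y along the incline from where the plane meets the free surface. Vertical depth h = y·sinθ with sinθ = 0.759271.
With the apex up, the centroid sits 2h/3 = 2 × 1.9/3 = 1.26667 m below the apex, so y_c = 2.9 + 1.26667 = 4.16667 m and h_c = 4.16667 × 0.759271 = 3.16363 m.
A = ½ × 3.1 × 1.9 = 2.945 m².
Resultant F = γ·h_c·A = 9.81 × 3.16363 × 2.945 = 91.3987 kN.
I_c = b·h³/36 = 3.1 × 1.9³/36 = 0.590636 m⁴.
Centre of pressure: y_p = y_c + I_c/(y_c·A) = 4.16667 + 0.590636/(4.16667 × 2.945) = 4.16667 + 0.0481333 = 4.2148 m along the plane.
Vertically, h_p = y_p·sinθ = 4.2148 × 0.759271 = 3.20018 m.

h_p = 3.20 m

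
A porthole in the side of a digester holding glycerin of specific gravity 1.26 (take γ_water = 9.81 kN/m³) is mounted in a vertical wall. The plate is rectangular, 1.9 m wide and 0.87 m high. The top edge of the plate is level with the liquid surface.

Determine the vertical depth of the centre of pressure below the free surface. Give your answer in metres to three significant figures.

γ = 1.26 × 9.81 = 12.3606 kN/m³.
The centroid lies 0.87/2 = 0.435 m below the top edge, so the centroid depth is h_c = 0.435 m.
A = 1.9 × 0.87 = 1.653 m².
Resultant F = γ·h_c·A = 12.3606 × 0.435 × 1.653 = 8.88795 kN.
I_c = b·h³/12 = 1.9 × 0.87³/12 = 0.104263 m⁴.
Centre of pressure: y_p = y_c + I_c/(y_c·A) = 0.435 + 0.104263/(0.435 × 1.653) = 0.435 + 0.145 = 0.58 m along the plane.

h_p = 0.580 m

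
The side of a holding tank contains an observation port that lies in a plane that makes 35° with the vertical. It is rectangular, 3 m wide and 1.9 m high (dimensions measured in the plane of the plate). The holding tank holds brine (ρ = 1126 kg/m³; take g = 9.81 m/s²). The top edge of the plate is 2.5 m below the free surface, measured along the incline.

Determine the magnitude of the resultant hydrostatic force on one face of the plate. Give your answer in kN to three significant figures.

F ≈ 178 kN

γ = ρg = 1126 × 9.81 / 1000 = 11.04606 kN/m³.
The plate makes 35° with the vertical, i.e. θ = 90° − 35° = 55° to the horizontal. Measuring y along the incline from the free-surface line, vertical depth h = y·sinθ with sinθ = 0.819152.
The centroid lies 1.9/2 = 0.95 m below the top edge, so y_c = 2.5 + 0.95 = 3.45 m and h_c = 3.45 × 0.819152 = 2.82607 m.
A = 3 × 1.9 = 5.7 m².
Resultant F = γ·h_c·A = 11.04606 × 2.82607 × 5.7 = 177.937 kN.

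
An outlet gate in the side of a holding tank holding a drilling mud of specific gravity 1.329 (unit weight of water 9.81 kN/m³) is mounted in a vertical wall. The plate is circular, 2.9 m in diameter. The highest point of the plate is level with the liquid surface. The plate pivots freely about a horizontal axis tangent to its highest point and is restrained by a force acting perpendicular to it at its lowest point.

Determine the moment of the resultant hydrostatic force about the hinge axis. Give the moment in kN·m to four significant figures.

M ≈ 226.3 kN·m

γ = 1.329 × 9.81 = 13.03749 kN/m³.
The centroid is at the centre, 1.45 m below the top of the plate, so the centroid depth is h_c = 1.45 m.
A = π(1.45)² = 6.6052 m².
Resultant F = γ·h_c·A = 13.03749 × 1.45 × 6.6052 = 124.867 kN.
I_c = πr⁴/4 = π × 1.45⁴/4 = 3.47186 m⁴.
Centre of pressure: y_p = y_c + I_c/(y_c·A) = 1.45 + 3.47186/(1.45 × 6.6052) = 1.45 + 0.3625 = 1.8125 m along the plane.
The resultant acts 1.45 + 0.3625 = 1.8125 m (along the plate) below the hinge at the top edge, so the moment about the hinge is M = F × 1.8125 = 124.867 × 1.8125 = 226.321 kN·m.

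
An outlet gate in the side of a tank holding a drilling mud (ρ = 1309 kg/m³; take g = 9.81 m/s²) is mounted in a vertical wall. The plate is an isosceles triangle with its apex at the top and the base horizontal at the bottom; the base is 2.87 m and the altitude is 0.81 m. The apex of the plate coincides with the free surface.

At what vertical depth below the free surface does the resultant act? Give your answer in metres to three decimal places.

γ = ρg = 1309 × 9.81 / 1000 = 12.84129 kN/m³.
With the apex up, the centroid sits 2h/3 = 2 × 0.81/3 = 0.54 m below the apex, so the centroid depth is h_c = 0.54 m.
A = ½ × 2.87 × 0.81 = 1.16235 m².
Resultant F = γ·h_c·A = 12.84129 × 0.54 × 1.16235 = 8.06008 kN.
I_c = b·h³/36 = 2.87 × 0.81³/36 = 0.0423677 m⁴.
Centre of pressure: y_p = y_c + I_c/(y_c·A) = 0.54 + 0.0423677/(0.54 × 1.16235) = 0.54 + 0.0675001 = 0.6075 m along the plane.

h_p = 0.608 m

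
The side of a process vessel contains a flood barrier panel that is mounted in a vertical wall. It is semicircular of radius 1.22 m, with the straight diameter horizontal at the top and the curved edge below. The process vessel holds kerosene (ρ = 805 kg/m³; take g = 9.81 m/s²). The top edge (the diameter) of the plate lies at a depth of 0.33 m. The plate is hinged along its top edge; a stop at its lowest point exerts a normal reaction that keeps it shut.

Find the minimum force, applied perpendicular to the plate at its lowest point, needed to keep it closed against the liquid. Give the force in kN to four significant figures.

P ≈ 8.217 kN

γ = ρg = 805 × 9.81 / 1000 = 7.89705 kN/m³.
The centroid of a semicircle lies 4r/(3π) = 0.517784 m from the diameter, here below the top edge, so the centroid depth is h_c = 0.33 + 0.517784 = 0.847784 m.
A = πr²/2 = π × 1.22²/2 = 2.33797 m².
Resultant F = γ·h_c·A = 7.89705 × 0.847784 × 2.33797 = 15.6527 kN.
I_c = (π/8 − 8/(9π))·r⁴ = 0.109757 × 1.22⁴ = 0.243148 m⁴.
Centre of pressure: y_p = y_c + I_c/(y_c·A) = 0.847784 + 0.243148/(0.847784 × 2.33797) = 0.847784 + 0.122672 = 0.970456 m along the plane.
The resultant acts 0.517784 + 0.122672 = 0.640456 m (along the plate) below the hinge at the top edge, so the moment about the hinge is M = F × 0.640456 = 15.6527 × 0.640456 = 10.0249 kN·m.
A normal force at the bottom, 1.22 m from the hinge, must supply this moment: P = 10.0249/1.22 = 8.21713 kN.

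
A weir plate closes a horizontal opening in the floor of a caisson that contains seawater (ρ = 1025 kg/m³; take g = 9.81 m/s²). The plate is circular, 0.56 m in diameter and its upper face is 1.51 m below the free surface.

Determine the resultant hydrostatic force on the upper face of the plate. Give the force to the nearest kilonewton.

γ = ρg = 1025 × 9.81 / 1000 = 10.05525 kN/m³.
The plate is horizontal, so pressure is uniform at p = γ·h = 10.05525 × 1.51 = 15.1834 kN/m².
A = π(0.28)² = 0.246301 m².
F = p·A = 15.1834 × 0.246301 = 3.73969 kN.

F ≈ 4 kN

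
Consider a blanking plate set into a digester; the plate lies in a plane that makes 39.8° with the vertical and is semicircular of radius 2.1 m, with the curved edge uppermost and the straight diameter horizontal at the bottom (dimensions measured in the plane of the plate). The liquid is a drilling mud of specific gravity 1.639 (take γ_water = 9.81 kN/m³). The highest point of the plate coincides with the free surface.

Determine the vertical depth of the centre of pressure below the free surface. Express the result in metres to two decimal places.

γ = 1.639 × 9.81 = 16.07859 kN/m³.
The plate makes 39.8° with the vertical, i.e. θ = 90° − 39.8° = 50.2° to the horizontal. Measuring y along the incline from the free-surface line, vertical depth h = y·sinθ with sinθ = 0.768284.
The centroid lies 4r/(3π) = 0.891268 m above the diameter, so r − 4r/(3π) = 2.1 − 0.891268 = 1.20873 m below the topmost point, so y_c = 1.20873 m and h_c = 1.20873 × 0.768284 = 0.928648 m.
A = πr²/2 = π × 2.1²/2 = 6.92721 m².
Resultant F = γ·h_c·A = 16.07859 × 0.928648 × 6.92721 = 103.433 kN.
I_c = (π/8 − 8/(9π))·r⁴ = 0.109757 × 2.1⁴ = 2.13457 m⁴.
Centre of pressure: y_p = y_c + I_c/(y_c·A) = 1.20873 + 2.13457/(1.20873 × 6.92721) = 1.20873 + 0.254931 = 1.46366 m along the plane.
Vertically, h_p = y_p·sinθ = 1.46366 × 0.768284 = 1.12451 m.

h_p = 1.12 m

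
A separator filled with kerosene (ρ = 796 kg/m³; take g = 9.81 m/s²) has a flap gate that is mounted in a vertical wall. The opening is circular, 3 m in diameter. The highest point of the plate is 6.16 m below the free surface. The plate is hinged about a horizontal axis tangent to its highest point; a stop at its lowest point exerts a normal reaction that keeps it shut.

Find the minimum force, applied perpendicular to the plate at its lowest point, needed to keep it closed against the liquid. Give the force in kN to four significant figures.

γ = ρg = 796 × 9.81 / 1000 = 7.80876 kN/m³.
The centroid is at the centre, 1.5 m below the top of the plate, so the centroid depth is h_c = 6.16 + 1.5 = 7.66 m.
A = π(1.5)² = 7.06858 m².
Resultant F = γ·h_c·A = 7.80876 × 7.66 × 7.06858 = 422.808 kN.
I_c = πr⁴/4 = π × 1.5⁴/4 = 3.97608 m⁴.
Centre of pressure: y_p = y_c + I_c/(y_c·A) = 7.66 + 3.97608/(7.66 × 7.06858) = 7.66 + 0.0734335 = 7.73343 m along the plane.
The resultant acts 1.5 + 0.0734335 = 1.57343 m (along the plate) below the hinge at the top edge, so the moment about the hinge is M = F × 1.57343 = 422.808 × 1.57343 = 665.259 kN·m.
A normal force at the bottom, 3 m from the hinge, must supply this moment: P = 665.259/3 = 221.753 kN.

P ≈ 221.8 kN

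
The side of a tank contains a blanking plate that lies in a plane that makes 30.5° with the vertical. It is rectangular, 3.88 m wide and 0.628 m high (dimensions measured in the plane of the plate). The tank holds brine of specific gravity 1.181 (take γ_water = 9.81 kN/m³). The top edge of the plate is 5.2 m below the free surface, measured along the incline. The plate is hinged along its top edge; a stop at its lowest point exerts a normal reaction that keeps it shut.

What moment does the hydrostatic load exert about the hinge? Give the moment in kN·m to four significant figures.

M ≈ 42.91 kN·m

γ = 1.181 × 9.81 = 11.58561 kN/m³.
The plate makes 30.5° with the vertical, i.e. θ = 90° − 30.5° = 59.5° to the horizontal. Measuring y along the incline from the free-surface line, vertical depth h = y·sinθ with sinθ = 0.861629.
The centroid lies 0.628/2 = 0.314 m below the top edge, so y_c = 5.2 + 0.314 = 5.514 m and h_c = 5.514 × 0.861629 = 4.75102 m.
A = 3.88 × 0.628 = 2.43664 m².
Resultant F = γ·h_c·A = 11.58561 × 4.75102 × 2.43664 = 134.121 kN.
I_c = b·h³/12 = 3.88 × 0.628³/12 = 0.080081 m⁴.
Centre of pressure: y_p = y_c + I_c/(y_c·A) = 5.514 + 0.080081/(5.514 × 2.43664) = 5.514 + 0.00596034 = 5.51996 m along the plane.
The resultant acts 0.314 + 0.00596034 = 0.31996 m (along the plate) below the hinge at the top edge, so the moment about the hinge is M = F × 0.31996 = 134.121 × 0.31996 = 42.9134 kN·m.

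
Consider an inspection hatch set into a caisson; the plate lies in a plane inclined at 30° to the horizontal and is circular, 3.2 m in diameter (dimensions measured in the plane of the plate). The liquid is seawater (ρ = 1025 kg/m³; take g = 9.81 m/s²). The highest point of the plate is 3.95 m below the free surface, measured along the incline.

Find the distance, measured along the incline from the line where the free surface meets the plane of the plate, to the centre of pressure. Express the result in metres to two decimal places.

y_p = 5.67 m

γ = ρg = 1025 × 9.81 / 1000 = 10.05525 kN/m³.
Let θ = 30° be the plate's angle to the horizontal; measure y along the incline from where the plane meets the free surface. Vertical depth h = y·sinθ with sinθ = 0.500000.
The centroid is at the centre, 1.6 m below the top of the plate, so y_c = 3.95 + 1.6 = 5.55 m and h_c = 5.55 × 0.500000 = 2.775 m.
A = π(1.6)² = 8.04248 m².
Resultant F = γ·h_c·A = 10.05525 × 2.775 × 8.04248 = 224.412 kN.
I_c = πr⁴/4 = π × 1.6⁴/4 = 5.14719 m⁴.
Centre of pressure: y_p = y_c + I_c/(y_c·A) = 5.55 + 5.14719/(5.55 × 8.04248) = 5.55 + 0.115315 = 5.66531 m along the plane.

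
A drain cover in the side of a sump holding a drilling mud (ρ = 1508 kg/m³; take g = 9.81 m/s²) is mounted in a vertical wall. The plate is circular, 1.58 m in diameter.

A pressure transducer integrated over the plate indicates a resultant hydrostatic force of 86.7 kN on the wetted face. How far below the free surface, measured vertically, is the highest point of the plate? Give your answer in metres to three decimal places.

d_top ≈ 2.199 m

γ = ρg = 1508 × 9.81 / 1000 = 14.79348 kN/m³.
A = π(0.79)² = 1.96067 m².
From F = γ·h_c·A, the centroid depth is h_c = 86.7/(14.79348 × 1.96067) = 2.98913 m.
The centroid is at the centre, 0.79 m below the top of the plate, so the highest point sits at h_top = 2.98913 − 0.79 = 2.19913 m below the surface.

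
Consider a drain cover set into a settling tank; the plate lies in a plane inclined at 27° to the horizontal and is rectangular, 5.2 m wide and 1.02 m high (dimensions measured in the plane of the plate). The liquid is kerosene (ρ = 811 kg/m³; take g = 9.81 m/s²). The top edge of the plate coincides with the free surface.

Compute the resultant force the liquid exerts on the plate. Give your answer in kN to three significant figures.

γ = ρg = 811 × 9.81 / 1000 = 7.95591 kN/m³.
Let θ = 27° be the plate's angle to the horizontal; measure y along the incline from where the plane meets the free surface. Vertical depth h = y·sinθ with sinθ = 0.453990.
The centroid lies 1.02/2 = 0.51 m below the top edge, so y_c = 0.51 m and h_c = 0.51 × 0.453990 = 0.231535 m.
A = 5.2 × 1.02 = 5.304 m².
Resultant F = γ·h_c·A = 7.95591 × 0.231535 × 5.304 = 9.77035 kN.

F ≈ 9.77 kN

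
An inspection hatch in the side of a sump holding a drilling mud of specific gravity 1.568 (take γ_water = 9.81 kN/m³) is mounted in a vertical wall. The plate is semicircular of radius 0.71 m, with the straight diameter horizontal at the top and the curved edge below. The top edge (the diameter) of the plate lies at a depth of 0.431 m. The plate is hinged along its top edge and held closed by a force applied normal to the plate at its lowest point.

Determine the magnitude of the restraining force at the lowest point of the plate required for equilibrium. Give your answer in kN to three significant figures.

γ = 1.568 × 9.81 = 15.38208 kN/m³.
The centroid of a semicircle lies 4r/(3π) = 0.301333 m from the diameter, here below the top edge, so the centroid depth is h_c = 0.431 + 0.301333 = 0.732333 m.
A = πr²/2 = π × 0.71²/2 = 0.791838 m².
Resultant F = γ·h_c·A = 15.38208 × 0.732333 × 0.791838 = 8.9199 kN.
I_c = (π/8 − 8/(9π))·r⁴ = 0.109757 × 0.71⁴ = 0.0278911 m⁴.
Centre of pressure: y_p = y_c + I_c/(y_c·A) = 0.732333 + 0.0278911/(0.732333 × 0.791838) = 0.732333 + 0.0480973 = 0.78043 m along the plane.
The resultant acts 0.301333 + 0.0480973 = 0.34943 m (along the plate) below the hinge at the top edge, so the moment about the hinge is M = F × 0.34943 = 8.9199 × 0.34943 = 3.11688 kN·m.
A normal force at the bottom, 0.71 m from the hinge, must supply this moment: P = 3.11688/0.71 = 4.38997 kN.

P ≈ 4.39 kN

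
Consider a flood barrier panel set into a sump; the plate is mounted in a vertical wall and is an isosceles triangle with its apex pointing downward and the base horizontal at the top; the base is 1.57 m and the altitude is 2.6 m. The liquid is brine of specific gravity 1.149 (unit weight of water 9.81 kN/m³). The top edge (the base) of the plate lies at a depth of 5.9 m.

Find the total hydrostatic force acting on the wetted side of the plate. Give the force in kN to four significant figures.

γ = 1.149 × 9.81 = 11.27169 kN/m³.
With the apex down, the centroid sits h/3 = 2.6/3 = 0.866667 m below the base (the top edge), so the centroid depth is h_c = 5.9 + 0.866667 = 6.76667 m.
A = ½ × 1.57 × 2.6 = 2.041 m².
Resultant F = γ·h_c·A = 11.27169 × 6.76667 × 2.041 = 155.671 kN.

F ≈ 155.7 kN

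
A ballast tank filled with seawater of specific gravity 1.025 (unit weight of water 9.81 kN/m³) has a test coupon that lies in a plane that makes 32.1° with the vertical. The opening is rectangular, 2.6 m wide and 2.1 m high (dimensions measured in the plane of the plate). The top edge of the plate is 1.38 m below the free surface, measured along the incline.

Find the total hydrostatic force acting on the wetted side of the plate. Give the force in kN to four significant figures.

F ≈ 113.0 kN

γ = 1.025 × 9.81 = 10.05525 kN/m³.
The plate makes 32.1° with the vertical, i.e. θ = 90° − 32.1° = 57.9° to the horizontal. Measuring y along the incline from the free-surface line, vertical depth h = y·sinθ with sinθ = 0.847122.
The centroid lies 2.1/2 = 1.05 m below the top edge, so y_c = 1.38 + 1.05 = 2.43 m and h_c = 2.43 × 0.847122 = 2.05851 m.
A = 2.6 × 2.1 = 5.46 m².
Resultant F = γ·h_c·A = 10.05525 × 2.05851 × 5.46 = 113.016 kN.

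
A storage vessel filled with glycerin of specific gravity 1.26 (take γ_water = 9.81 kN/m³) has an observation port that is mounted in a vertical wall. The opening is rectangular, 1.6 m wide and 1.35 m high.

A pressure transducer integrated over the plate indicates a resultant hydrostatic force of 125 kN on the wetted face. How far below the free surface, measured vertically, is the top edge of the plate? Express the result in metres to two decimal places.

γ = 1.26 × 9.81 = 12.3606 kN/m³.
A = 1.6 × 1.35 = 2.16 m².
From F = γ·h_c·A, the centroid depth is h_c = 125/(12.3606 × 2.16) = 4.68184 m.
The centroid lies 1.35/2 = 0.675 m below the top edge, so the top edge sits at h_top = 4.68184 − 0.675 = 4.00684 m below the surface.

d_top ≈ 4.01 m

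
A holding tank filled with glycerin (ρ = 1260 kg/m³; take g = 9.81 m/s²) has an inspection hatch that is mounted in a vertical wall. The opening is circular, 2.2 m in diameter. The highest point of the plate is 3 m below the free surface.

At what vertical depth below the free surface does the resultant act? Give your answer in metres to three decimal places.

h_p = 4.174 m

γ = ρg = 1260 × 9.81 / 1000 = 12.3606 kN/m³.
The centroid is at the centre, 1.1 m below the top of the plate, so the centroid depth is h_c = 3 + 1.1 = 4.1 m.
A = π(1.1)² = 3.80133 m².
Resultant F = γ·h_c·A = 12.3606 × 4.1 × 3.80133 = 192.646 kN.
I_c = πr⁴/4 = π × 1.1⁴/4 = 1.1499 m⁴.
Centre of pressure: y_p = y_c + I_c/(y_c·A) = 4.1 + 1.1499/(4.1 × 3.80133) = 4.1 + 0.0737803 = 4.17378 m along the plane.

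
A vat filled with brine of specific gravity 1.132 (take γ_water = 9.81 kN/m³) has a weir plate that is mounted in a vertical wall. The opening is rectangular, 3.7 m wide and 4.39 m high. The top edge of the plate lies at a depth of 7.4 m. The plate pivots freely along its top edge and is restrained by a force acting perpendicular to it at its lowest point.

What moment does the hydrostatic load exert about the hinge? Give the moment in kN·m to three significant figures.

γ = 1.132 × 9.81 = 11.10492 kN/m³.
The centroid lies 4.39/2 = 2.195 m below the top edge, so the centroid depth is h_c = 7.4 + 2.195 = 9.595 m.
A = 3.7 × 4.39 = 16.243 m².
Resultant F = γ·h_c·A = 11.10492 × 9.595 × 16.243 = 1730.72 kN.
I_c = b·h³/12 = 3.7 × 4.39³/12 = 26.0864 m⁴.
Centre of pressure: y_p = y_c + I_c/(y_c·A) = 9.595 + 26.0864/(9.595 × 16.243) = 9.595 + 0.16738 = 9.76238 m along the plane.
The resultant acts 2.195 + 0.16738 = 2.36238 m (along the plate) below the hinge at the top edge, so the moment about the hinge is M = F × 2.36238 = 1730.72 × 2.36238 = 4088.62 kN·m.

M ≈ 4090 kN·m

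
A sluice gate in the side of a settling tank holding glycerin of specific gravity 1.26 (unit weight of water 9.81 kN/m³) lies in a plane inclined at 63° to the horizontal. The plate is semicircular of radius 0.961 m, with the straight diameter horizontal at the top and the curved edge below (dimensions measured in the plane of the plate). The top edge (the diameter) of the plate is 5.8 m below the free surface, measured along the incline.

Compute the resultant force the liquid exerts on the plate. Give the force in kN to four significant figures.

γ = 1.26 × 9.81 = 12.3606 kN/m³.
Let θ = 63° be the plate's angle to the horizontal; measure y along the incline from where the plane meets the free surface. Vertical depth h = y·sinθ with sinθ = 0.891007.
The centroid of a semicircle lies 4r/(3π) = 0.407861 m from the diameter, here below the top edge, so y_c = 5.8 + 0.407861 = 6.20786 m and h_c = 6.20786 × 0.891007 = 5.53125 m.
A = πr²/2 = π × 0.961²/2 = 1.45066 m².
Resultant F = γ·h_c·A = 12.3606 × 5.53125 × 1.45066 = 99.181 kN.

F ≈ 99.18 kN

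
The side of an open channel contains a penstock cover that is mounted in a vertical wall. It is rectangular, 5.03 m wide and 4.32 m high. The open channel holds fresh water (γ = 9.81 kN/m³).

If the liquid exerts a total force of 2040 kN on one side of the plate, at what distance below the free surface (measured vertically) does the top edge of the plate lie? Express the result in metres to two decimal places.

γ = 9.81 kN/m³.
A = 5.03 × 4.32 = 21.7296 m².
From F = γ·h_c·A, the centroid depth is h_c = 2040/(9.81 × 21.7296) = 9.56994 m.
The centroid lies 4.32/2 = 2.16 m below the top edge, so the top edge sits at h_top = 9.56994 − 2.16 = 7.40994 m below the surface.

d_top ≈ 7.41 m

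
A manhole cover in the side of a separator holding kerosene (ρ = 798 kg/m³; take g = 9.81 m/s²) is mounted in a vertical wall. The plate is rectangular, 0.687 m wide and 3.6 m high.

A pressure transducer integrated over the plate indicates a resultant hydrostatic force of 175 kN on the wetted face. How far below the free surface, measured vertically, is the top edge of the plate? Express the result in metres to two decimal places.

d_top ≈ 7.24 m

γ = ρg = 798 × 9.81 / 1000 = 7.82838 kN/m³.
A = 0.687 × 3.6 = 2.4732 m².
From F = γ·h_c·A, the centroid depth is h_c = 175/(7.82838 × 2.4732) = 9.03872 m.
The centroid lies 3.6/2 = 1.8 m below the top edge, so the top edge sits at h_top = 9.03872 − 1.8 = 7.23872 m below the surface.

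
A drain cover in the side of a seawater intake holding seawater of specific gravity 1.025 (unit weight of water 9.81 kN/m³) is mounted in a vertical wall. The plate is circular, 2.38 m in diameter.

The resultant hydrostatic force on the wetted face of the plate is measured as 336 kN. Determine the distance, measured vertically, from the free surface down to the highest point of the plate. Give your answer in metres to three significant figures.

γ = 1.025 × 9.81 = 10.05525 kN/m³.
A = π(1.19)² = 4.44881 m².
From F = γ·h_c·A, the centroid depth is h_c = 336/(10.05525 × 4.44881) = 7.51108 m.
The centroid is at the centre, 1.19 m below the top of the plate, so the highest point sits at h_top = 7.51108 − 1.19 = 6.32108 m below the surface.

d_top ≈ 6.32 m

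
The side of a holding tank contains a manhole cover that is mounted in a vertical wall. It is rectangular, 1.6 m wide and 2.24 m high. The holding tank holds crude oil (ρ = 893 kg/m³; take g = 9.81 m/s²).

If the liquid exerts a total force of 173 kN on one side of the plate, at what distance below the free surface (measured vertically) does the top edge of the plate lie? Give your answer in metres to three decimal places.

d_top ≈ 4.390 m

γ = ρg = 893 × 9.81 / 1000 = 8.76033 kN/m³.
A = 1.6 × 2.24 = 3.584 m².
From F = γ·h_c·A, the centroid depth is h_c = 173/(8.76033 × 3.584) = 5.51008 m.
The centroid lies 2.24/2 = 1.12 m below the top edge, so the top edge sits at h_top = 5.51008 − 1.12 = 4.39008 m below the surface.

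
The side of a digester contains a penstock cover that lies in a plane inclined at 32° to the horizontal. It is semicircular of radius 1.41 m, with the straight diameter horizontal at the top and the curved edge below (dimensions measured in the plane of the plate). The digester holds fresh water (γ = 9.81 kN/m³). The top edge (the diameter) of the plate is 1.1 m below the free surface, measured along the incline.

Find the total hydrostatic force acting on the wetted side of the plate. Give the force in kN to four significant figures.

F ≈ 27.57 kN

γ = 9.81 kN/m³.
Let θ = 32° be the plate's angle to the horizontal; measure y along the incline from where the plane meets the free surface. Vertical depth h = y·sinθ with sinθ = 0.529919.
The centroid of a semicircle lies 4r/(3π) = 0.598423 m from the diameter, here below the top edge, so y_c = 1.1 + 0.598423 = 1.69842 m and h_c = 1.69842 × 0.529919 = 0.900025 m.
A = πr²/2 = π × 1.41²/2 = 3.1229 m².
Resultant F = γ·h_c·A = 9.81 × 0.900025 × 3.1229 = 27.5728 kN.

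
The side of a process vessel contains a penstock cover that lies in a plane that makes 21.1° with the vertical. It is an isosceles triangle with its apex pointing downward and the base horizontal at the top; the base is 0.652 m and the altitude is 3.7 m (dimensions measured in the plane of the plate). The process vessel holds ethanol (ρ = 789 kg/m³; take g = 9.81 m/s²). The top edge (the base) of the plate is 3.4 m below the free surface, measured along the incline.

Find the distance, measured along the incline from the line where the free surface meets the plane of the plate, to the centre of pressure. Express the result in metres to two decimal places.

γ = ρg = 789 × 9.81 / 1000 = 7.74009 kN/m³.
The plate makes 21.1° with the vertical, i.e. θ = 90° − 21.1° = 68.9° to the horizontal. Measuring y along the incline from the free-surface line, vertical depth h = y·sinθ with sinθ = 0.932954.
With the apex down, the centroid sits h/3 = 3.7/3 = 1.23333 m below the base (the top edge), so y_c = 3.4 + 1.23333 = 4.63333 m and h_c = 4.63333 × 0.932954 = 4.32268 m.
A = ½ × 0.652 × 3.7 = 1.2062 m².
Resultant F = γ·h_c·A = 7.74009 × 4.32268 × 1.2062 = 40.357 kN.
I_c = b·h³/36 = 0.652 × 3.7³/36 = 0.917382 m⁴.
Centre of pressure: y_p = y_c + I_c/(y_c·A) = 4.63333 + 0.917382/(4.63333 × 1.2062) = 4.63333 + 0.164149 = 4.79748 m along the plane.

y_p = 4.80 m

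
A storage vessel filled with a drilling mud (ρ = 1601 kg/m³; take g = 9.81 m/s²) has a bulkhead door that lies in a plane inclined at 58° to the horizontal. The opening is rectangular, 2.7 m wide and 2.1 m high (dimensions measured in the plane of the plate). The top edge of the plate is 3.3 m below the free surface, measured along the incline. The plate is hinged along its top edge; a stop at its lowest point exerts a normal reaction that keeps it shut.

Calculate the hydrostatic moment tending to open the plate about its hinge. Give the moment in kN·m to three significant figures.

M ≈ 373 kN·m

γ = ρg = 1601 × 9.81 / 1000 = 15.70581 kN/m³.
Let θ = 58° be the plate's angle to the horizontal; measure y along the incline from where the plane meets the free surface. Vertical depth h = y·sinθ with sinθ = 0.848048.
The centroid lies 2.1/2 = 1.05 m below the top edge, so y_c = 3.3 + 1.05 = 4.35 m and h_c = 4.35 × 0.848048 = 3.68901 m.
A = 2.7 × 2.1 = 5.67 m².
Resultant F = γ·h_c·A = 15.70581 × 3.68901 × 5.67 = 328.514 kN.
I_c = b·h³/12 = 2.7 × 2.1³/12 = 2.08373 m⁴.
Centre of pressure: y_p = y_c + I_c/(y_c·A) = 4.35 + 2.08373/(4.35 × 5.67) = 4.35 + 0.084483 = 4.43448 m along the plane.
The resultant acts 1.05 + 0.084483 = 1.13448 m (along the plate) below the hinge at the top edge, so the moment about the hinge is M = F × 1.13448 = 328.514 × 1.13448 = 372.693 kN·m.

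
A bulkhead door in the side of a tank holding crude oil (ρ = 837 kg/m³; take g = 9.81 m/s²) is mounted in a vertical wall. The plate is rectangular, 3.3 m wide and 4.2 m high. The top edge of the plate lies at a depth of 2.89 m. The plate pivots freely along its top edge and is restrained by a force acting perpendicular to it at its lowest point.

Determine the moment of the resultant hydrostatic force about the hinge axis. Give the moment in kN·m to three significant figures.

γ = ρg = 837 × 9.81 / 1000 = 8.21097 kN/m³.
The centroid lies 4.2/2 = 2.1 m below the top edge, so the centroid depth is h_c = 2.89 + 2.1 = 4.99 m.
A = 3.3 × 4.2 = 13.86 m².
Resultant F = γ·h_c·A = 8.21097 × 4.99 × 13.86 = 567.882 kN.
I_c = b·h³/12 = 3.3 × 4.2³/12 = 20.3742 m⁴.
Centre of pressure: y_p = y_c + I_c/(y_c·A) = 4.99 + 20.3742/(4.99 × 13.86) = 4.99 + 0.294589 = 5.28459 m along the plane.
The resultant acts 2.1 + 0.294589 = 2.39459 m (along the plate) below the hinge at the top edge, so the moment about the hinge is M = F × 2.39459 = 567.882 × 2.39459 = 1359.84 kN·m.

M ≈ 1360 kN·m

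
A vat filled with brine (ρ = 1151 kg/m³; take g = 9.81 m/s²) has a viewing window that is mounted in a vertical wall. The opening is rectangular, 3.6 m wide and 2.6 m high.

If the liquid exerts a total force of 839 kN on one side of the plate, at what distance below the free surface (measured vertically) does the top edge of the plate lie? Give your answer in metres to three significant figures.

γ = ρg = 1151 × 9.81 / 1000 = 11.29131 kN/m³.
A = 3.6 × 2.6 = 9.36 m².
From F = γ·h_c·A, the centroid depth is h_c = 839/(11.29131 × 9.36) = 7.93856 m.
The centroid lies 2.6/2 = 1.3 m below the top edge, so the top edge sits at h_top = 7.93856 − 1.3 = 6.63856 m below the surface.

d_top ≈ 6.64 m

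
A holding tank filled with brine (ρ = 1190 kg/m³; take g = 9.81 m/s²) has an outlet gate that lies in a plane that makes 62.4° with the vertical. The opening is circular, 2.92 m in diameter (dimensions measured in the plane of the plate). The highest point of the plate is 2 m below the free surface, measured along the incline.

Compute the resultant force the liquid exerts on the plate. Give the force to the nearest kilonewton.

F ≈ 125 kN

γ = ρg = 1190 × 9.81 / 1000 = 11.6739 kN/m³.
The plate makes 62.4° with the vertical, i.e. θ = 90° − 62.4° = 27.6° to the horizontal. Measuring y along the incline from the free-surface line, vertical depth h = y·sinθ with sinθ = 0.463296.
The centroid is at the centre, 1.46 m below the top of the plate, so y_c = 2 + 1.46 = 3.46 m and h_c = 3.46 × 0.463296 = 1.603 m.
A = π(1.46)² = 6.69662 m².
Resultant F = γ·h_c·A = 11.6739 × 1.603 × 6.69662 = 125.316 kN.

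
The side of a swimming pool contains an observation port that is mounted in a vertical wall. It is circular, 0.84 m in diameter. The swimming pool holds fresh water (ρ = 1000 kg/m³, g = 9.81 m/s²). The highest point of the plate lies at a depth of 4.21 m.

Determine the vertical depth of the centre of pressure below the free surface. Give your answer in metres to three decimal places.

h_p = 4.640 m

γ = ρg = 1000 × 9.81 = 9810 N/m³ = 9.81 kN/m³.
The centroid is at the centre, 0.42 m below the top of the plate, so the centroid depth is h_c = 4.21 + 0.42 = 4.63 m.
A = π(0.42)² = 0.554177 m².
Resultant F = γ·h_c·A = 9.81 × 4.63 × 0.554177 = 25.1709 kN.
I_c = πr⁴/4 = π × 0.42⁴/4 = 0.0244392 m⁴.
Centre of pressure: y_p = y_c + I_c/(y_c·A) = 4.63 + 0.0244392/(4.63 × 0.554177) = 4.63 + 0.00952484 = 4.63952 m along the plane.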